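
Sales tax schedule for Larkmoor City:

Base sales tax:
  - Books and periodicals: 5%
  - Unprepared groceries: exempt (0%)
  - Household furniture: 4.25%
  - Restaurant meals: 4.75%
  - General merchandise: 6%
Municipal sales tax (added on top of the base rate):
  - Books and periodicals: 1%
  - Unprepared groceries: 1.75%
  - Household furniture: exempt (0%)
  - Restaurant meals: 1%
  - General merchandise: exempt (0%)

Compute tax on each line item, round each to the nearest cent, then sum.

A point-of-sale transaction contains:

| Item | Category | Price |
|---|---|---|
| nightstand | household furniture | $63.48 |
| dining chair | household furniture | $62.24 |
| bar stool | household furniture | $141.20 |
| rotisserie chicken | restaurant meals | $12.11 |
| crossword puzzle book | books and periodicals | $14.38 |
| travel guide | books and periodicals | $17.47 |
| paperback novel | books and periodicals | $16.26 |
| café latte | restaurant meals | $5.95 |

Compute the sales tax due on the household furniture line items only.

Nightstand $63.48: household furniture → 4.25% + 0% municipal = 4.25% → $2.70
Dining chair $62.24: household furniture → 4.25% + 0% municipal = 4.25% → $2.65
Bar stool $141.20: household furniture → 4.25% + 0% municipal = 4.25% → $6.00
Tax on household furniture = $2.70 + $2.65 + $6.00 = $11.35

$11.35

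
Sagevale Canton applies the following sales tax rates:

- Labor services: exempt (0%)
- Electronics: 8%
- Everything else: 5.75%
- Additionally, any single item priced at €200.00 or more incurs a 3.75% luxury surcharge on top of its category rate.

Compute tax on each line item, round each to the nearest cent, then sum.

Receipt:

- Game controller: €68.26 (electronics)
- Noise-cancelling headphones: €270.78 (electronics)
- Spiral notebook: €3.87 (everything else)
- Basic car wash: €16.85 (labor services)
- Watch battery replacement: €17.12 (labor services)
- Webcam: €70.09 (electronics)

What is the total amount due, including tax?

€490.08

Game controller €68.26: electronics → 8% → €5.46
Noise-cancelling headphones €270.78: electronics → 8% + 3.75% surcharge = 11.75% → €31.82
Spiral notebook €3.87: everything else → 5.75% → €0.22
Basic car wash €16.85: labor services → 0% → €0.00
Watch battery replacement €17.12: labor services → 0% → €0.00
Webcam €70.09: electronics → 8% → €5.61
Subtotal = €446.97; tax = €43.11; total due = €490.08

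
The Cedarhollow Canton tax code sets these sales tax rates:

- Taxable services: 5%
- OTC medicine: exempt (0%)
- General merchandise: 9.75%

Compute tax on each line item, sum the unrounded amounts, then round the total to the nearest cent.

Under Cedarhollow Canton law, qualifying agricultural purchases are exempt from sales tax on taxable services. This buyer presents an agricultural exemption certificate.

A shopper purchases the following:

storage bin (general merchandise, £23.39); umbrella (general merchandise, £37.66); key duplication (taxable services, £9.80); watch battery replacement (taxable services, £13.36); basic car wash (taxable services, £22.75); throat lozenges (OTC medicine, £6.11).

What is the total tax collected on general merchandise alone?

Storage bin £23.39: general merchandise → 9.75% → £2.280525
Umbrella £37.66: general merchandise → 9.75% → £3.67185
Tax on general merchandise: unrounded sum = £5.952375 → £5.95

£5.95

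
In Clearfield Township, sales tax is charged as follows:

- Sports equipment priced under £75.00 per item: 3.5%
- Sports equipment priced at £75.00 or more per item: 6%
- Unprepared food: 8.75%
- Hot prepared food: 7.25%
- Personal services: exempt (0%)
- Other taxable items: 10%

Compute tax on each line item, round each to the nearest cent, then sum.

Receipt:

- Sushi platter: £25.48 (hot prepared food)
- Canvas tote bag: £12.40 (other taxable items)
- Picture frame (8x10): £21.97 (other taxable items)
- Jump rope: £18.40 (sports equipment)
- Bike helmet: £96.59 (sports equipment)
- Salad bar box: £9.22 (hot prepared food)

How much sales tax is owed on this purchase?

Sushi platter £25.48: hot prepared food → 7.25% → £1.85
Canvas tote bag £12.40: other taxable items → 10% → £1.24
Picture frame (8x10) £21.97: other taxable items → 10% → £2.20
Jump rope £18.40: sports equipment, under £75.00 → 3.5% → £0.64
Bike helmet £96.59: sports equipment, £75.00 or more → 6% → £5.80
Salad bar box £9.22: hot prepared food → 7.25% → £0.67
Total tax = £1.85 + £1.24 + £2.20 + £0.64 + £5.80 + £0.67 = £12.40

£12.40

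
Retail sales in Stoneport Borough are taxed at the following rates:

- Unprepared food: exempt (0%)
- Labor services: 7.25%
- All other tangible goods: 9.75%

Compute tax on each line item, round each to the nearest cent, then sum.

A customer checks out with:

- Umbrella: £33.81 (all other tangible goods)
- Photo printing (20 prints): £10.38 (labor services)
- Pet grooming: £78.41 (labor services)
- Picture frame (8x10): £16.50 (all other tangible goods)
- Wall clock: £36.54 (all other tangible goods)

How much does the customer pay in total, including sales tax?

£190.54

Umbrella £33.81: all other tangible goods → 9.75% → £3.30
Photo printing (20 prints) £10.38: labor services → 7.25% → £0.75
Pet grooming £78.41: labor services → 7.25% → £5.68
Picture frame (8x10) £16.50: all other tangible goods → 9.75% → £1.61
Wall clock £36.54: all other tangible goods → 9.75% → £3.56
Subtotal = £175.64; tax = £14.90; total due = £190.54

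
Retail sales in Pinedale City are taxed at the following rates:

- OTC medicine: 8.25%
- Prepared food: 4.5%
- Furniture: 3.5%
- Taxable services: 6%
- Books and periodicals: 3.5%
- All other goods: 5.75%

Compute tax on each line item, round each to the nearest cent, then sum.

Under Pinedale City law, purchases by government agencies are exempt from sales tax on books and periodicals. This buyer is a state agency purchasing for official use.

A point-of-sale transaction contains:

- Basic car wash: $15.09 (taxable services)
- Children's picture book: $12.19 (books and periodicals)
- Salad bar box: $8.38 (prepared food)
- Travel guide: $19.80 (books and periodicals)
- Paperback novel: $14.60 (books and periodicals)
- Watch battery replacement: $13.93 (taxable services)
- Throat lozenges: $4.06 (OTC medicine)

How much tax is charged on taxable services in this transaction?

$1.75

Basic car wash $15.09: taxable services → 6% → $0.91
Watch battery replacement $13.93: taxable services → 6% → $0.84
Tax on taxable services = $0.91 + $0.84 = $1.75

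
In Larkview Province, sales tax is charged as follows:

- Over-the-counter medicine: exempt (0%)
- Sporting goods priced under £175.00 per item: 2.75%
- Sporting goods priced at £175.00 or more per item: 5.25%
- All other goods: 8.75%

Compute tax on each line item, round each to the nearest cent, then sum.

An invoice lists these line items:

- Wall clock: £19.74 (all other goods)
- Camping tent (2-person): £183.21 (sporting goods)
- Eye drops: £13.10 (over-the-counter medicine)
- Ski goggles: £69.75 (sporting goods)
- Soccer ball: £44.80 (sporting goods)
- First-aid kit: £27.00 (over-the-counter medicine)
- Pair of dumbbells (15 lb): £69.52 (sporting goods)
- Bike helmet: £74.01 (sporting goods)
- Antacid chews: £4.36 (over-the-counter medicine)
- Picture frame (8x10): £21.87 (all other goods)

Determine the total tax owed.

Wall clock £19.74: all other goods → 8.75% → £1.73
Camping tent (2-person) £183.21: sporting goods, £175.00 or more → 5.25% → £9.62
Eye drops £13.10: over-the-counter medicine → 0% → £0.00
Ski goggles £69.75: sporting goods, under £175.00 → 2.75% → £1.92
Soccer ball £44.80: sporting goods, under £175.00 → 2.75% → £1.23
First-aid kit £27.00: over-the-counter medicine → 0% → £0.00
Pair of dumbbells (15 lb) £69.52: sporting goods, under £175.00 → 2.75% → £1.91
Bike helmet £74.01: sporting goods, under £175.00 → 2.75% → £2.04
Antacid chews £4.36: over-the-counter medicine → 0% → £0.00
Picture frame (8x10) £21.87: all other goods → 8.75% → £1.91
Total tax = £1.73 + £9.62 + £1.92 + £1.23 + £1.91 + £2.04 + £1.91 = £20.36

£20.36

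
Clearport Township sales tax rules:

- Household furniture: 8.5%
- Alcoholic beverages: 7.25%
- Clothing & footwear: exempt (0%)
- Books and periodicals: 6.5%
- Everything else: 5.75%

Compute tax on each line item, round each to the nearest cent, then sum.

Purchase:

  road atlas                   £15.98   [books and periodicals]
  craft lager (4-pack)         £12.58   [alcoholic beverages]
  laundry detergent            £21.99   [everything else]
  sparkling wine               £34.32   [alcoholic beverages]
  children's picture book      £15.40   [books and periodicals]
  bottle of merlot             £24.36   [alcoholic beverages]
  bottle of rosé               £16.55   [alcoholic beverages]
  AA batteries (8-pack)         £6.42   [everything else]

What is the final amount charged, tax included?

Road atlas £15.98: books and periodicals → 6.5% → £1.04
Craft lager (4-pack) £12.58: alcoholic beverages → 7.25% → £0.91
Laundry detergent £21.99: everything else → 5.75% → £1.26
Sparkling wine £34.32: alcoholic beverages → 7.25% → £2.49
Children's picture book £15.40: books and periodicals → 6.5% → £1.00
Bottle of merlot £24.36: alcoholic beverages → 7.25% → £1.77
Bottle of rosé £16.55: alcoholic beverages → 7.25% → £1.20
AA batteries (8-pack) £6.42: everything else → 5.75% → £0.37
Subtotal = £147.60; tax = £10.04; total due = £157.64

£157.64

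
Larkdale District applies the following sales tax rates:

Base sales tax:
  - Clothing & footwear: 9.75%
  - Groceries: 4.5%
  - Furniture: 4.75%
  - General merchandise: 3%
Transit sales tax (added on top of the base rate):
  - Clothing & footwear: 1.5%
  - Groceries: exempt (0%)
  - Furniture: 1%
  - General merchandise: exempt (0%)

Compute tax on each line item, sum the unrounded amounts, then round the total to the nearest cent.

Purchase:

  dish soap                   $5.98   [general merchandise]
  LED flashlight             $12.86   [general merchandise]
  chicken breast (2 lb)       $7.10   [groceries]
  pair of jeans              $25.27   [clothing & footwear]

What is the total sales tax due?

Dish soap $5.98: general merchandise → 3% + 0% transit = 3% → $0.1794
LED flashlight $12.86: general merchandise → 3% + 0% transit = 3% → $0.3858
Chicken breast (2 lb) $7.10: groceries → 4.5% + 0% transit = 4.5% → $0.3195
Pair of jeans $25.27: clothing & footwear → 9.75% + 1.5% transit = 11.25% → $2.842875
Unrounded tax sum = $3.727575 → $3.73

$3.73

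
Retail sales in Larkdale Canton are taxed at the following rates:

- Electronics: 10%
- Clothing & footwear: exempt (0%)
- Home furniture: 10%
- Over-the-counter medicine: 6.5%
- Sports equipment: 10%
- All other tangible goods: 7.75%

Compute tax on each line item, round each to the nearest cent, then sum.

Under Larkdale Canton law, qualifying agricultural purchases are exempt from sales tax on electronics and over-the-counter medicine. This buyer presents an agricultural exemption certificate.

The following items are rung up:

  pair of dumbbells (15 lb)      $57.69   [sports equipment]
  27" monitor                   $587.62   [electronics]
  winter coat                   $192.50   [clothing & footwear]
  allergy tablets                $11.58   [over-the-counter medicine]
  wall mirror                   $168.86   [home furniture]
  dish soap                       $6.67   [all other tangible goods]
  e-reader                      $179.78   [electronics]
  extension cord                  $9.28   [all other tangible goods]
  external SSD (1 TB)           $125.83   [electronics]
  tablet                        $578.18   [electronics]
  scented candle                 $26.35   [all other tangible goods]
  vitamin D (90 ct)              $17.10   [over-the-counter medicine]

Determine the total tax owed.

$25.94

Pair of dumbbells (15 lb) $57.69: sports equipment → 10% → $5.77
27" monitor $587.62: electronics, buyer-exempt → 0% → $0.00
Winter coat $192.50: clothing & footwear → 0% → $0.00
Allergy tablets $11.58: over-the-counter medicine, buyer-exempt → 0% → $0.00
Wall mirror $168.86: home furniture → 10% → $16.89
Dish soap $6.67: all other tangible goods → 7.75% → $0.52
E-reader $179.78: electronics, buyer-exempt → 0% → $0.00
Extension cord $9.28: all other tangible goods → 7.75% → $0.72
External SSD (1 TB) $125.83: electronics, buyer-exempt → 0% → $0.00
Tablet $578.18: electronics, buyer-exempt → 0% → $0.00
Scented candle $26.35: all other tangible goods → 7.75% → $2.04
Vitamin D (90 ct) $17.10: over-the-counter medicine, buyer-exempt → 0% → $0.00
Total tax = $5.77 + $16.89 + $0.52 + $0.72 + $2.04 = $25.94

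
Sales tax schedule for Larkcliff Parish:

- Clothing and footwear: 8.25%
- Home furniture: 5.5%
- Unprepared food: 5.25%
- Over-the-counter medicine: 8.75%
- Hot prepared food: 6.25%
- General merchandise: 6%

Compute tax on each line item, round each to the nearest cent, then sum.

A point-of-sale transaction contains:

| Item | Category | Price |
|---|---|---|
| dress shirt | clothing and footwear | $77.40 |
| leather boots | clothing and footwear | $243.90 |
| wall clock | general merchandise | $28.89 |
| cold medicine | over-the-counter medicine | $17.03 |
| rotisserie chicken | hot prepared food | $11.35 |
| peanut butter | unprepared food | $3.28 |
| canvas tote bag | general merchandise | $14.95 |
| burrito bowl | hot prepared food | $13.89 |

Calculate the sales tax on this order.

Dress shirt $77.40: clothing and footwear → 8.25% → $6.39
Leather boots $243.90: clothing and footwear → 8.25% → $20.12
Wall clock $28.89: general merchandise → 6% → $1.73
Cold medicine $17.03: over-the-counter medicine → 8.75% → $1.49
Rotisserie chicken $11.35: hot prepared food → 6.25% → $0.71
Peanut butter $3.28: unprepared food → 5.25% → $0.17
Canvas tote bag $14.95: general merchandise → 6% → $0.90
Burrito bowl $13.89: hot prepared food → 6.25% → $0.87
Total tax = $6.39 + $20.12 + $1.73 + $1.49 + $0.71 + $0.17 + $0.90 + $0.87 = $32.38

$32.38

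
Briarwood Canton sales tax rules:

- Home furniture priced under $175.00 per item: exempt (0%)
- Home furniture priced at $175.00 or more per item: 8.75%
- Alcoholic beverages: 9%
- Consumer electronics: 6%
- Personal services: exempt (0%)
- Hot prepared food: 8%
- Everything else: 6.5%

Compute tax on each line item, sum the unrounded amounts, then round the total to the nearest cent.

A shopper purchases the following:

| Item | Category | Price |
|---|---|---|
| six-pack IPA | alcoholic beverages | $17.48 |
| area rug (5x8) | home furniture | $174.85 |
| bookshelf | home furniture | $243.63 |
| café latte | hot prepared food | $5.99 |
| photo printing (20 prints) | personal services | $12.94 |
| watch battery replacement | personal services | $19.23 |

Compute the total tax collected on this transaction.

$23.37

Six-pack IPA $17.48: alcoholic beverages → 9% → $1.5732
Area rug (5x8) $174.85: home furniture, under $175.00 → 0% → $0.00
Bookshelf $243.63: home furniture, $175.00 or more → 8.75% → $21.317625
Café latte $5.99: hot prepared food → 8% → $0.4792
Photo printing (20 prints) $12.94: personal services → 0% → $0.00
Watch battery replacement $19.23: personal services → 0% → $0.00
Unrounded tax sum = $23.370025 → $23.37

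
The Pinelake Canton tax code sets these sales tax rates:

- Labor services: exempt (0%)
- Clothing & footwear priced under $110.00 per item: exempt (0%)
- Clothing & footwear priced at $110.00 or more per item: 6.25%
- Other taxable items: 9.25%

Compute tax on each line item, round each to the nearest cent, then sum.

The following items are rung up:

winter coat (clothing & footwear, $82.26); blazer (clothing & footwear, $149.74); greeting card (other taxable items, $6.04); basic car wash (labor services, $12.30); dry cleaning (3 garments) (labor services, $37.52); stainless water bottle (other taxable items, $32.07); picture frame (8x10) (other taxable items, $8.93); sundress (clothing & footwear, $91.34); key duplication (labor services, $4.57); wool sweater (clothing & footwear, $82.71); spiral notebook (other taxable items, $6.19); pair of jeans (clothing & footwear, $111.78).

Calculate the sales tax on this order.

Winter coat $82.26: clothing & footwear, under $110.00 → 0% → $0.00
Blazer $149.74: clothing & footwear, $110.00 or more → 6.25% → $9.36
Greeting card $6.04: other taxable items → 9.25% → $0.56
Basic car wash $12.30: labor services → 0% → $0.00
Dry cleaning (3 garments) $37.52: labor services → 0% → $0.00
Stainless water bottle $32.07: other taxable items → 9.25% → $2.97
Picture frame (8x10) $8.93: other taxable items → 9.25% → $0.83
Sundress $91.34: clothing & footwear, under $110.00 → 0% → $0.00
Key duplication $4.57: labor services → 0% → $0.00
Wool sweater $82.71: clothing & footwear, under $110.00 → 0% → $0.00
Spiral notebook $6.19: other taxable items → 9.25% → $0.57
Pair of jeans $111.78: clothing & footwear, $110.00 or more → 6.25% → $6.99
Total tax = $9.36 + $0.56 + $2.97 + $0.83 + $0.57 + $6.99 = $21.28

$21.28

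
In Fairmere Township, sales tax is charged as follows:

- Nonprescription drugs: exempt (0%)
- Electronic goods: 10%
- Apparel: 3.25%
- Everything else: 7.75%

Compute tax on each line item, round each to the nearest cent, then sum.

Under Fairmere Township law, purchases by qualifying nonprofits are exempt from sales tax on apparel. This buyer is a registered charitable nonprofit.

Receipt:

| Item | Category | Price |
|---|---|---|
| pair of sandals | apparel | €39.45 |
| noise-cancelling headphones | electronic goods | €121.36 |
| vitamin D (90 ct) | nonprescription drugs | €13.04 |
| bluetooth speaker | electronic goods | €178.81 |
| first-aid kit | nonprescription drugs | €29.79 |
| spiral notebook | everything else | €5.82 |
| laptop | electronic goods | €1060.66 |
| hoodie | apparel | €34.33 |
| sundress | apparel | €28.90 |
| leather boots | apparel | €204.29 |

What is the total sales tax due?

€136.54

Pair of sandals €39.45: apparel, buyer-exempt → 0% → €0.00
Noise-cancelling headphones €121.36: electronic goods → 10% → €12.14
Vitamin D (90 ct) €13.04: nonprescription drugs → 0% → €0.00
Bluetooth speaker €178.81: electronic goods → 10% → €17.88
First-aid kit €29.79: nonprescription drugs → 0% → €0.00
Spiral notebook €5.82: everything else → 7.75% → €0.45
Laptop €1060.66: electronic goods → 10% → €106.07
Hoodie €34.33: apparel, buyer-exempt → 0% → €0.00
Sundress €28.90: apparel, buyer-exempt → 0% → €0.00
Leather boots €204.29: apparel, buyer-exempt → 0% → €0.00
Total tax = €12.14 + €17.88 + €0.45 + €106.07 = €136.54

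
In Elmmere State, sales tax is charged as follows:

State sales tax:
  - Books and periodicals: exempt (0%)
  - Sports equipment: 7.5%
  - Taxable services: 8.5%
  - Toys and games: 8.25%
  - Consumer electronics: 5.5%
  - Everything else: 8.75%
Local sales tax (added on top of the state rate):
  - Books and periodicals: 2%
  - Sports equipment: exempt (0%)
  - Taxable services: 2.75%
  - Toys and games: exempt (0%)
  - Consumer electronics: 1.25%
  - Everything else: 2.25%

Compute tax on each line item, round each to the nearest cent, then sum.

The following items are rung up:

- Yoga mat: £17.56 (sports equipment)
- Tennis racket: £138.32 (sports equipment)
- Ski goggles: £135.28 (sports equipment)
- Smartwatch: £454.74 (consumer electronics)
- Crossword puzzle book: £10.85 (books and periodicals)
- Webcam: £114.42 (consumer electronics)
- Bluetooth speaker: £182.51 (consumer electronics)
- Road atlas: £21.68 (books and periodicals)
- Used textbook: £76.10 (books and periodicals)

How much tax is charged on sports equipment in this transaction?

Yoga mat £17.56: sports equipment → 7.5% + 0% local = 7.5% → £1.32
Tennis racket £138.32: sports equipment → 7.5% + 0% local = 7.5% → £10.37
Ski goggles £135.28: sports equipment → 7.5% + 0% local = 7.5% → £10.15
Tax on sports equipment = £1.32 + £10.37 + £10.15 = £21.84

£21.84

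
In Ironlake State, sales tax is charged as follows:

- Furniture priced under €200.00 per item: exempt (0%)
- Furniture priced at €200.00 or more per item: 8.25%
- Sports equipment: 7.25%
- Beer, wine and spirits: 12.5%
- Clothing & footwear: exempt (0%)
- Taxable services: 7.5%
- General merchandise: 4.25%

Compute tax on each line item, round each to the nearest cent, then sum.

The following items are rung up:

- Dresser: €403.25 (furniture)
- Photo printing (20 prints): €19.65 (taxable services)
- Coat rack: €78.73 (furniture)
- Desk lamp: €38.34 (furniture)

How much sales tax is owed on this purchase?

Dresser €403.25: furniture, €200.00 or more → 8.25% → €33.27
Photo printing (20 prints) €19.65: taxable services → 7.5% → €1.47
Coat rack €78.73: furniture, under €200.00 → 0% → €0.00
Desk lamp €38.34: furniture, under €200.00 → 0% → €0.00
Total tax = €33.27 + €1.47 = €34.74

€34.74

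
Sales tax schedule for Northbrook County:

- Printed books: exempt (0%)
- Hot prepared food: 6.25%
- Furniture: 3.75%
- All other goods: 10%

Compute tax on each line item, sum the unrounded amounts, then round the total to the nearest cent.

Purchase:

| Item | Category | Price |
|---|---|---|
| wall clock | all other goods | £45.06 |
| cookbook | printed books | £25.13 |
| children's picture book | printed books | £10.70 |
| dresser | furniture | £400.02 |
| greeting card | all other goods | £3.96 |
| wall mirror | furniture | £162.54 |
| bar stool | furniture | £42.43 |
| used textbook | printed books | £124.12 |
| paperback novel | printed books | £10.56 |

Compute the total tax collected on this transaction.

£27.59

Wall clock £45.06: all other goods → 10% → £4.506
Cookbook £25.13: printed books → 0% → £0.00
Children's picture book £10.70: printed books → 0% → £0.00
Dresser £400.02: furniture → 3.75% → £15.00075
Greeting card £3.96: all other goods → 10% → £0.396
Wall mirror £162.54: furniture → 3.75% → £6.09525
Bar stool £42.43: furniture → 3.75% → £1.591125
Used textbook £124.12: printed books → 0% → £0.00
Paperback novel £10.56: printed books → 0% → £0.00
Unrounded tax sum = £27.589125 → £27.59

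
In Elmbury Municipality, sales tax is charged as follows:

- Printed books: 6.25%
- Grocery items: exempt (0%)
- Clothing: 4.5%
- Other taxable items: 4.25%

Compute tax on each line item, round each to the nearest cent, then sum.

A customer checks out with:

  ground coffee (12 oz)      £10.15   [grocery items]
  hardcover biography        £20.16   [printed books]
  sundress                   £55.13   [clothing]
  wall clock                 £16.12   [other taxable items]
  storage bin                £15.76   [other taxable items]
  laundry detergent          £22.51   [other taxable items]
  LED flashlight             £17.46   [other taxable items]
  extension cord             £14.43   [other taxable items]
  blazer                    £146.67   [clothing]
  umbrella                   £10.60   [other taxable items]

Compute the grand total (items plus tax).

Ground coffee (12 oz) £10.15: grocery items → 0% → £0.00
Hardcover biography £20.16: printed books → 6.25% → £1.26
Sundress £55.13: clothing → 4.5% → £2.48
Wall clock £16.12: other taxable items → 4.25% → £0.69
Storage bin £15.76: other taxable items → 4.25% → £0.67
Laundry detergent £22.51: other taxable items → 4.25% → £0.96
LED flashlight £17.46: other taxable items → 4.25% → £0.74
Extension cord £14.43: other taxable items → 4.25% → £0.61
Blazer £146.67: clothing → 4.5% → £6.60
Umbrella £10.60: other taxable items → 4.25% → £0.45
Subtotal = £328.99; tax = £14.46; total due = £343.45

£343.45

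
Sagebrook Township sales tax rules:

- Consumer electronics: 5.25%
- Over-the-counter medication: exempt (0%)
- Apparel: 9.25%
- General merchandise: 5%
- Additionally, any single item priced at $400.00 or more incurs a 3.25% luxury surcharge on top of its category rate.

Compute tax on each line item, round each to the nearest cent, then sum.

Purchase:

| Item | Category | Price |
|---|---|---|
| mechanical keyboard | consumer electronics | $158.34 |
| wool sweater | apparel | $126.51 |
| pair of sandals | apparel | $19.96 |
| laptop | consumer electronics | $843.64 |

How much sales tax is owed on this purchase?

$93.57

Mechanical keyboard $158.34: consumer electronics → 5.25% → $8.31
Wool sweater $126.51: apparel → 9.25% → $11.70
Pair of sandals $19.96: apparel → 9.25% → $1.85
Laptop $843.64: consumer electronics → 5.25% + 3.25% surcharge = 8.5% → $71.71
Total tax = $8.31 + $11.70 + $1.85 + $71.71 = $93.57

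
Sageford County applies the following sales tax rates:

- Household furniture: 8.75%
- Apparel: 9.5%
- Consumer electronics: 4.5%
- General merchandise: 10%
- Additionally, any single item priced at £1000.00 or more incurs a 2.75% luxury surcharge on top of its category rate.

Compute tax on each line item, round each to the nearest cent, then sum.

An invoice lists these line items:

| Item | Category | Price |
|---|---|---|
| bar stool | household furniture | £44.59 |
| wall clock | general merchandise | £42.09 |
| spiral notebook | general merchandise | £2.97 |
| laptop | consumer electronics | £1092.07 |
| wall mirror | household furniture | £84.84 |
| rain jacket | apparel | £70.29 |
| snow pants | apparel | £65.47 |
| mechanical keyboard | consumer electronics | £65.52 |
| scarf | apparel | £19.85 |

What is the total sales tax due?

£112.75

Bar stool £44.59: household furniture → 8.75% → £3.90
Wall clock £42.09: general merchandise → 10% → £4.21
Spiral notebook £2.97: general merchandise → 10% → £0.30
Laptop £1092.07: consumer electronics → 4.5% + 2.75% surcharge = 7.25% → £79.18
Wall mirror £84.84: household furniture → 8.75% → £7.42
Rain jacket £70.29: apparel → 9.5% → £6.68
Snow pants £65.47: apparel → 9.5% → £6.22
Mechanical keyboard £65.52: consumer electronics → 4.5% → £2.95
Scarf £19.85: apparel → 9.5% → £1.89
Total tax = £3.90 + £4.21 + £0.30 + £79.18 + £7.42 + £6.68 + £6.22 + £2.95 + £1.89 = £112.75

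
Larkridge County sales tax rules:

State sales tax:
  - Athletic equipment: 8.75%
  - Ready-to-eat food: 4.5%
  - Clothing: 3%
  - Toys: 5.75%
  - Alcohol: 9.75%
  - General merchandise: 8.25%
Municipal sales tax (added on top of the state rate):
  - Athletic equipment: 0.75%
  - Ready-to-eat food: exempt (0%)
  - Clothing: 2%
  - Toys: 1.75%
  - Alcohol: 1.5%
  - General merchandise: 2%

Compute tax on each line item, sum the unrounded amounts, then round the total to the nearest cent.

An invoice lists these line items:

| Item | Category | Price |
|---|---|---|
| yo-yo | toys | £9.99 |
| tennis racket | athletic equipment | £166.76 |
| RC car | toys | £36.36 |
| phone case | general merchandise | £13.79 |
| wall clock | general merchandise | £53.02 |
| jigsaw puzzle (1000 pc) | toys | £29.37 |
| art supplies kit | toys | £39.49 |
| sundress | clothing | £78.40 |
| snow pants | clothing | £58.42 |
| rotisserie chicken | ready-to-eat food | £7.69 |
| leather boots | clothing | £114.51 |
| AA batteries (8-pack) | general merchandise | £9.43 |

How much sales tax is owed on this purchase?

Yo-yo £9.99: toys → 5.75% + 1.75% municipal = 7.5% → £0.74925
Tennis racket £166.76: athletic equipment → 8.75% + 0.75% municipal = 9.5% → £15.8422
RC car £36.36: toys → 5.75% + 1.75% municipal = 7.5% → £2.727
Phone case £13.79: general merchandise → 8.25% + 2% municipal = 10.25% → £1.413475
Wall clock £53.02: general merchandise → 8.25% + 2% municipal = 10.25% → £5.43455
Jigsaw puzzle (1000 pc) £29.37: toys → 5.75% + 1.75% municipal = 7.5% → £2.20275
Art supplies kit £39.49: toys → 5.75% + 1.75% municipal = 7.5% → £2.96175
Sundress £78.40: clothing → 3% + 2% municipal = 5% → £3.92
Snow pants £58.42: clothing → 3% + 2% municipal = 5% → £2.921
Rotisserie chicken £7.69: ready-to-eat food → 4.5% + 0% municipal = 4.5% → £0.34605
Leather boots £114.51: clothing → 3% + 2% municipal = 5% → £5.7255
AA batteries (8-pack) £9.43: general merchandise → 8.25% + 2% municipal = 10.25% → £0.966575
Unrounded tax sum = £45.2101 → £45.21

£45.21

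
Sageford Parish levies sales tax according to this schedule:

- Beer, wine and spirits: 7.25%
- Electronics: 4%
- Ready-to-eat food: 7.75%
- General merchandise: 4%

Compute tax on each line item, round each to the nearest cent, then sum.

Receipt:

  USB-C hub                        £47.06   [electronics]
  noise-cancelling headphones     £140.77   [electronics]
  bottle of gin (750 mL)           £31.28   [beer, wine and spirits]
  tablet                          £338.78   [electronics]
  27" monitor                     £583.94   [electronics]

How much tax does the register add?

£46.69

USB-C hub £47.06: electronics → 4% → £1.88
Noise-cancelling headphones £140.77: electronics → 4% → £5.63
Bottle of gin (750 mL) £31.28: beer, wine and spirits → 7.25% → £2.27
Tablet £338.78: electronics → 4% → £13.55
27" monitor £583.94: electronics → 4% → £23.36
Total tax = £1.88 + £5.63 + £2.27 + £13.55 + £23.36 = £46.69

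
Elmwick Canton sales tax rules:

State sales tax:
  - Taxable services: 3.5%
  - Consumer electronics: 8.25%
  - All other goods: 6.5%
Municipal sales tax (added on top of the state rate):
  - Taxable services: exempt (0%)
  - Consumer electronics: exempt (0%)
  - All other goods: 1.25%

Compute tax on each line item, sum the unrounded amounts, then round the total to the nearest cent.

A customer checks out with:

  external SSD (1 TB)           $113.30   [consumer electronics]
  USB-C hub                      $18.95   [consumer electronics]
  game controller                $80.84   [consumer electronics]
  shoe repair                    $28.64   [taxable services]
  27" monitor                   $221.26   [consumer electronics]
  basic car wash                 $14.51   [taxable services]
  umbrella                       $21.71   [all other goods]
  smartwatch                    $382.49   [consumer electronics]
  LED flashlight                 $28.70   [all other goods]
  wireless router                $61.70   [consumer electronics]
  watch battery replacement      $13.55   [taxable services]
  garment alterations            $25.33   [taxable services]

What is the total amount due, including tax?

$1090.24

External SSD (1 TB) $113.30: consumer electronics → 8.25% + 0% municipal = 8.25% → $9.34725
USB-C hub $18.95: consumer electronics → 8.25% + 0% municipal = 8.25% → $1.563375
Game controller $80.84: consumer electronics → 8.25% + 0% municipal = 8.25% → $6.6693
Shoe repair $28.64: taxable services → 3.5% + 0% municipal = 3.5% → $1.0024
27" monitor $221.26: consumer electronics → 8.25% + 0% municipal = 8.25% → $18.25395
Basic car wash $14.51: taxable services → 3.5% + 0% municipal = 3.5% → $0.50785
Umbrella $21.71: all other goods → 6.5% + 1.25% municipal = 7.75% → $1.682525
Smartwatch $382.49: consumer electronics → 8.25% + 0% municipal = 8.25% → $31.555425
LED flashlight $28.70: all other goods → 6.5% + 1.25% municipal = 7.75% → $2.22425
Wireless router $61.70: consumer electronics → 8.25% + 0% municipal = 8.25% → $5.09025
Watch battery replacement $13.55: taxable services → 3.5% + 0% municipal = 3.5% → $0.47425
Garment alterations $25.33: taxable services → 3.5% + 0% municipal = 3.5% → $0.88655
Subtotal = $1010.98; unrounded tax = $79.257375 → $79.26; total due = $1090.24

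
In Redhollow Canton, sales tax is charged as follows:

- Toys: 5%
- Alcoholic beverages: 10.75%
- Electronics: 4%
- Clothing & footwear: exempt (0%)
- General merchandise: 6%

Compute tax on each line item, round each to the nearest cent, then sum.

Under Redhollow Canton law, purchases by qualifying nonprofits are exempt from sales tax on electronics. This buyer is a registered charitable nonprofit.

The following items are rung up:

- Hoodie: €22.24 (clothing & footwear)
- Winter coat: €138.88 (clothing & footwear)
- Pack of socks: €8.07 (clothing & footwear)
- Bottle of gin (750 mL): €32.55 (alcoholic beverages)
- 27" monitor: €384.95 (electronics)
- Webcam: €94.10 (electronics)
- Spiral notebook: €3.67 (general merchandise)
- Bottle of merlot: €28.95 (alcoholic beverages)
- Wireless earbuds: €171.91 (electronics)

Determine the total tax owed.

€6.83

Hoodie €22.24: clothing & footwear → 0% → €0.00
Winter coat €138.88: clothing & footwear → 0% → €0.00
Pack of socks €8.07: clothing & footwear → 0% → €0.00
Bottle of gin (750 mL) €32.55: alcoholic beverages → 10.75% → €3.50
27" monitor €384.95: electronics, buyer-exempt → 0% → €0.00
Webcam €94.10: electronics, buyer-exempt → 0% → €0.00
Spiral notebook €3.67: general merchandise → 6% → €0.22
Bottle of merlot €28.95: alcoholic beverages → 10.75% → €3.11
Wireless earbuds €171.91: electronics, buyer-exempt → 0% → €0.00
Total tax = €3.50 + €0.22 + €3.11 = €6.83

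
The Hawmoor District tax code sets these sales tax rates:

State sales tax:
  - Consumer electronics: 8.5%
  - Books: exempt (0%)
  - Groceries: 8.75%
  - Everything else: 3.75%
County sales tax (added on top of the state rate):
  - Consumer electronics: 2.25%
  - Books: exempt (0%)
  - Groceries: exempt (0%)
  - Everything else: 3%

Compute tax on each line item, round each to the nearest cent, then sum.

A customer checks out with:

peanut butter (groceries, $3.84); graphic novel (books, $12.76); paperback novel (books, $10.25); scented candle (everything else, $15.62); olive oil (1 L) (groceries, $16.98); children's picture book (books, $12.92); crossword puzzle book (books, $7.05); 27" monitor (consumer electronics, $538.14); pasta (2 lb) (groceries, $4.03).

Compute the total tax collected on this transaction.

$61.08

Peanut butter $3.84: groceries → 8.75% + 0% county = 8.75% → $0.34
Graphic novel $12.76: books → 0% + 0% county = 0% → $0.00
Paperback novel $10.25: books → 0% + 0% county = 0% → $0.00
Scented candle $15.62: everything else → 3.75% + 3% county = 6.75% → $1.05
Olive oil (1 L) $16.98: groceries → 8.75% + 0% county = 8.75% → $1.49
Children's picture book $12.92: books → 0% + 0% county = 0% → $0.00
Crossword puzzle book $7.05: books → 0% + 0% county = 0% → $0.00
27" monitor $538.14: consumer electronics → 8.5% + 2.25% county = 10.75% → $57.85
Pasta (2 lb) $4.03: groceries → 8.75% + 0% county = 8.75% → $0.35
Total tax = $0.34 + $1.05 + $1.49 + $57.85 + $0.35 = $61.08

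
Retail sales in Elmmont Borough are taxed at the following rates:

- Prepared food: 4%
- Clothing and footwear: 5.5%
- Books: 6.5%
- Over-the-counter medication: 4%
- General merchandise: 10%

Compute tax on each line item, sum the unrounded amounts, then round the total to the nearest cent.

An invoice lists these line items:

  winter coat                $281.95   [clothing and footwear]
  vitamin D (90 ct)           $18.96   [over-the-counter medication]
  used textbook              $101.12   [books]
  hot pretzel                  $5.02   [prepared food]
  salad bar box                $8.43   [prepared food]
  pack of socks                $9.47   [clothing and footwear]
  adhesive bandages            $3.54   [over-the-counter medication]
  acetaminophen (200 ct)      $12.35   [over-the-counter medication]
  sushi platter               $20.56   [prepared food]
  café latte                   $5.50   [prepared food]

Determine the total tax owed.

$25.58

Winter coat $281.95: clothing and footwear → 5.5% → $15.50725
Vitamin D (90 ct) $18.96: over-the-counter medication → 4% → $0.7584
Used textbook $101.12: books → 6.5% → $6.5728
Hot pretzel $5.02: prepared food → 4% → $0.2008
Salad bar box $8.43: prepared food → 4% → $0.3372
Pack of socks $9.47: clothing and footwear → 5.5% → $0.52085
Adhesive bandages $3.54: over-the-counter medication → 4% → $0.1416
Acetaminophen (200 ct) $12.35: over-the-counter medication → 4% → $0.494
Sushi platter $20.56: prepared food → 4% → $0.8224
Café latte $5.50: prepared food → 4% → $0.22
Unrounded tax sum = $25.5753 → $25.58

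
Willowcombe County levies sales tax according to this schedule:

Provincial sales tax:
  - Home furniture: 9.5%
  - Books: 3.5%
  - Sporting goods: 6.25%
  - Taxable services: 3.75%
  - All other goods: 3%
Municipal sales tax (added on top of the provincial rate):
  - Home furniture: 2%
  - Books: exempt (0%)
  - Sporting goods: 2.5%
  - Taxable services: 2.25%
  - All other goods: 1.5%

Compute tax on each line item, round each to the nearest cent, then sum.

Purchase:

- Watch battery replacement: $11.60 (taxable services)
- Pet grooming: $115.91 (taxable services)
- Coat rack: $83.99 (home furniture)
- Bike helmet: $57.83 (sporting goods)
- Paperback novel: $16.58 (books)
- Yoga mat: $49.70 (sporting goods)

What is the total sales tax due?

Watch battery replacement $11.60: taxable services → 3.75% + 2.25% municipal = 6% → $0.70
Pet grooming $115.91: taxable services → 3.75% + 2.25% municipal = 6% → $6.95
Coat rack $83.99: home furniture → 9.5% + 2% municipal = 11.5% → $9.66
Bike helmet $57.83: sporting goods → 6.25% + 2.5% municipal = 8.75% → $5.06
Paperback novel $16.58: books → 3.5% + 0% municipal = 3.5% → $0.58
Yoga mat $49.70: sporting goods → 6.25% + 2.5% municipal = 8.75% → $4.35
Total tax = $0.70 + $6.95 + $9.66 + $5.06 + $0.58 + $4.35 = $27.30

$27.30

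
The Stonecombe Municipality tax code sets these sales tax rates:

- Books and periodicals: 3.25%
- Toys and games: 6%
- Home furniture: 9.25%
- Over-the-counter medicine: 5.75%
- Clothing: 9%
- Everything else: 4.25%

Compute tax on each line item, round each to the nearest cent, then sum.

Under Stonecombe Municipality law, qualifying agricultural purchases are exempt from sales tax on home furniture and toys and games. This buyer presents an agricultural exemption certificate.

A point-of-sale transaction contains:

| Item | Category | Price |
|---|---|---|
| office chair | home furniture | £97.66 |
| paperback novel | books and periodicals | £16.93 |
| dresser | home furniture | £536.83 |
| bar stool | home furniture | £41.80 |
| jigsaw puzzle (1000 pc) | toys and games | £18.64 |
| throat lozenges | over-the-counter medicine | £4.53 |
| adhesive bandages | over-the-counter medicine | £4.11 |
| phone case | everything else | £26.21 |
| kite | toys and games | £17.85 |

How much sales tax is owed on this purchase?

Office chair £97.66: home furniture, buyer-exempt → 0% → £0.00
Paperback novel £16.93: books and periodicals → 3.25% → £0.55
Dresser £536.83: home furniture, buyer-exempt → 0% → £0.00
Bar stool £41.80: home furniture, buyer-exempt → 0% → £0.00
Jigsaw puzzle (1000 pc) £18.64: toys and games, buyer-exempt → 0% → £0.00
Throat lozenges £4.53: over-the-counter medicine → 5.75% → £0.26
Adhesive bandages £4.11: over-the-counter medicine → 5.75% → £0.24
Phone case £26.21: everything else → 4.25% → £1.11
Kite £17.85: toys and games, buyer-exempt → 0% → £0.00
Total tax = £0.55 + £0.26 + £0.24 + £1.11 = £2.16

£2.16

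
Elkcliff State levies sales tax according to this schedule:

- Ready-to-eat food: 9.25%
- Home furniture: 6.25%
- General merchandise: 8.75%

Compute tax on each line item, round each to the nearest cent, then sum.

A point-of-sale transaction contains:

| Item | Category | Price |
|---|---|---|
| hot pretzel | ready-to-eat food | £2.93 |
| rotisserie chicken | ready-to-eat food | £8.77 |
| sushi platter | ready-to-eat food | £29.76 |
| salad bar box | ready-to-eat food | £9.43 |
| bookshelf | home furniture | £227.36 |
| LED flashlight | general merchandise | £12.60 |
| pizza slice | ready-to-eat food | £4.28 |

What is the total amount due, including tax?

Hot pretzel £2.93: ready-to-eat food → 9.25% → £0.27
Rotisserie chicken £8.77: ready-to-eat food → 9.25% → £0.81
Sushi platter £29.76: ready-to-eat food → 9.25% → £2.75
Salad bar box £9.43: ready-to-eat food → 9.25% → £0.87
Bookshelf £227.36: home furniture → 6.25% → £14.21
LED flashlight £12.60: general merchandise → 8.75% → £1.10
Pizza slice £4.28: ready-to-eat food → 9.25% → £0.40
Subtotal = £295.13; tax = £20.41; total due = £315.54

£315.54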